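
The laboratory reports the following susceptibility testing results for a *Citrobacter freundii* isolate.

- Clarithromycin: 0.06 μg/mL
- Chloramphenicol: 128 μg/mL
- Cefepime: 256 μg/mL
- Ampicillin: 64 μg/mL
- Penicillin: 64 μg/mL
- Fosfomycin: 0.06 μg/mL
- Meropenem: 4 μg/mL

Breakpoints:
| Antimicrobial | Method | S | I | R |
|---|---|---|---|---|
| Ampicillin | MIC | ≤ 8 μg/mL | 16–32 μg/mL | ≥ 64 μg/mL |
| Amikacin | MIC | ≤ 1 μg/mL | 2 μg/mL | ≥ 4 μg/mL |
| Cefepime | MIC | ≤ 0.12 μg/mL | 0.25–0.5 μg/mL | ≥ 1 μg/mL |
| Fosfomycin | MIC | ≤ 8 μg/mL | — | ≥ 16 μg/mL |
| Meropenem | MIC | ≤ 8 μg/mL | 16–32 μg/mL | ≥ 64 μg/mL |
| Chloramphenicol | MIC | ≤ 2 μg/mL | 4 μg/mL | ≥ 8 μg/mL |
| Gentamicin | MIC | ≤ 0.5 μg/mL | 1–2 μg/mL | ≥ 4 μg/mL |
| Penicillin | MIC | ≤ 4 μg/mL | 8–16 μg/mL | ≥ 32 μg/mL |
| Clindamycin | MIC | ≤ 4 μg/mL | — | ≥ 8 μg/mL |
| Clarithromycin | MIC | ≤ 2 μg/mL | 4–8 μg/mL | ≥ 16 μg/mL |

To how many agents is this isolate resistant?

Clarithromycin (0.06 μg/mL) ≤ 2 μg/mL — susceptible
Chloramphenicol 128 μg/mL: ≥ 8 μg/mL ⇒ resistant
Cefepime (256 μg/mL) ≥ 1 μg/mL — Resistant
Ampicillin 64 μg/mL: ≥ 64 μg/mL → Resistant
Penicillin (64 μg/mL) ≥ 32 μg/mL — R
Fosfomycin (0.06 μg/mL) ≤ 8 μg/mL — S
Meropenem (4 μg/mL) ≤ 8 μg/mL → susceptible
Resistant: 4

4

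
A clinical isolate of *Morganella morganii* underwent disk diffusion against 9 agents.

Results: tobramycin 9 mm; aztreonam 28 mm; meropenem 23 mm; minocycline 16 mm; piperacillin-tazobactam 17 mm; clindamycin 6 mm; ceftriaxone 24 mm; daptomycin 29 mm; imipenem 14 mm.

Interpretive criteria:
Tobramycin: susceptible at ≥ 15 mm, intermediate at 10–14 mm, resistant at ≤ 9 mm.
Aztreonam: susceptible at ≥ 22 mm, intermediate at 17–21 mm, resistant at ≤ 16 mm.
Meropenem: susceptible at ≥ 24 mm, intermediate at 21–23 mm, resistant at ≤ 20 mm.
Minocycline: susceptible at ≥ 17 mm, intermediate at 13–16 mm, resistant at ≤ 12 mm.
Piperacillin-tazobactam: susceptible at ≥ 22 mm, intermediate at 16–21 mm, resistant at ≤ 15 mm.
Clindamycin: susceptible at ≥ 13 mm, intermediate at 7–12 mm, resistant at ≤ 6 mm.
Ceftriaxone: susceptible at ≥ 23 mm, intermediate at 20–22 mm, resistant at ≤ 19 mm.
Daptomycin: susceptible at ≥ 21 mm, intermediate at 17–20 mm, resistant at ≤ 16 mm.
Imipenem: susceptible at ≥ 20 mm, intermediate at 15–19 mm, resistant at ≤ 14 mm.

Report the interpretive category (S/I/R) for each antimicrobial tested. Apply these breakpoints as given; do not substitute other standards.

R, S, I, I, I, R, S, S, R

Tobramycin: 9 mm is ≤ 9 mm — resistant
Aztreonam: 28 mm is ≥ 22 mm — S
Meropenem (23 mm) in 21–23 mm ⇒ Intermediate
Minocycline 16 mm: in 13–16 mm ⇒ Intermediate
Piperacillin-tazobactam: 17 mm is in 16–21 mm → intermediate
Clindamycin 6 mm: ≤ 6 mm → resistant
Ceftriaxone 24 mm: ≥ 23 mm — S
Daptomycin 29 mm: ≥ 21 mm ⇒ S
Imipenem: 14 mm is ≤ 14 mm → Resistant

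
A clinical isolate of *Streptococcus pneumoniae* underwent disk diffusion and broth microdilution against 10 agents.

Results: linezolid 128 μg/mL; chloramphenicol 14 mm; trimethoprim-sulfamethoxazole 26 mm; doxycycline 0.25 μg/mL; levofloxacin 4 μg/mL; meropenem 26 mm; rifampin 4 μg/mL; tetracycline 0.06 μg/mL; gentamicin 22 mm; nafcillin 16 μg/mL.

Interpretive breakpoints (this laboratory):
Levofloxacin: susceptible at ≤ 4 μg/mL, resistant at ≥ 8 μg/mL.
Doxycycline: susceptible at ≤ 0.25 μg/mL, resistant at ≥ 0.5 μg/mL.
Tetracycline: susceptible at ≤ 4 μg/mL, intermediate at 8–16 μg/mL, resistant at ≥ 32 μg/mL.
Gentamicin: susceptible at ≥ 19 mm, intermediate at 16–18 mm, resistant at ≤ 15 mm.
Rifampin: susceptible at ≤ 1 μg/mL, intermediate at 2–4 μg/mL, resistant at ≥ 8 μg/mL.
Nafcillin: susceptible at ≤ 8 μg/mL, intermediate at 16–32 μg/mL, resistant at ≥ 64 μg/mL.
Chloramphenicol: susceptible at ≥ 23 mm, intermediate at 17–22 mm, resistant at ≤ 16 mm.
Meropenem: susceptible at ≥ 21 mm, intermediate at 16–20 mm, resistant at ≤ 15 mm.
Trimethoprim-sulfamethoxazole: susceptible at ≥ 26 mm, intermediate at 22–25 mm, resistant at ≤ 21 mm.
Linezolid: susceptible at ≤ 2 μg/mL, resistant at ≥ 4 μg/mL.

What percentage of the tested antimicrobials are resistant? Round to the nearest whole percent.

Linezolid (128 μg/mL) ≥ 4 μg/mL → R
Chloramphenicol: 14 mm is ≤ 16 mm — R
Trimethoprim-sulfamethoxazole (26 mm) ≥ 26 mm ⇒ Susceptible
Doxycycline (0.25 μg/mL) ≤ 0.25 μg/mL — S
Levofloxacin: 4 μg/mL is ≤ 4 μg/mL ⇒ susceptible
Meropenem (26 mm) ≥ 21 mm → S
Rifampin (4 μg/mL) in 2–4 μg/mL → intermediate
Tetracycline: 0.06 μg/mL is ≤ 4 μg/mL → susceptible
Gentamicin: 22 mm is ≥ 19 mm — Susceptible
Nafcillin (16 μg/mL) in 16–32 μg/mL ⇒ intermediate
Resistant: 2/10

20%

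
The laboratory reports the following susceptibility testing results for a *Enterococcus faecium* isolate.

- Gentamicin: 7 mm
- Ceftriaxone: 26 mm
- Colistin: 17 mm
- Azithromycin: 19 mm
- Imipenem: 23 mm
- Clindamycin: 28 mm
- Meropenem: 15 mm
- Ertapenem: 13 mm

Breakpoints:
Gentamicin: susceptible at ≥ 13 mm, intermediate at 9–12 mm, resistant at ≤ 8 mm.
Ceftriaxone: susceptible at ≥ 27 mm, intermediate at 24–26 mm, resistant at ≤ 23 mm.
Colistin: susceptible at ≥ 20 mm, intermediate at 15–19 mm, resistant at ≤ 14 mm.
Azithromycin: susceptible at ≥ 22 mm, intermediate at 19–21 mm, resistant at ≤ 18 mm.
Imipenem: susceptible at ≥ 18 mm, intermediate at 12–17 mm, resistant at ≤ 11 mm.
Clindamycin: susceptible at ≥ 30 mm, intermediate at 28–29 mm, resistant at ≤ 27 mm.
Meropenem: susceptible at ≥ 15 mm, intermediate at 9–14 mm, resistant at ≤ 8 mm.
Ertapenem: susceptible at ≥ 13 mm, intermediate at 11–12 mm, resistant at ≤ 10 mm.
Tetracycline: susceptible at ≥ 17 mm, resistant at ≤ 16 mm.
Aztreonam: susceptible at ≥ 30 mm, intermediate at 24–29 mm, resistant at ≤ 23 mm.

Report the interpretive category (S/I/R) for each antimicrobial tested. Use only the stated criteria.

R, I, I, I, S, I, S, S

Gentamicin (7 mm) ≤ 8 mm → Resistant
Ceftriaxone 26 mm: in 24–26 mm ⇒ Intermediate
Colistin: 17 mm is in 15–19 mm ⇒ I
Azithromycin (19 mm) in 19–21 mm ⇒ Intermediate
Imipenem: 23 mm is ≥ 18 mm — S
Clindamycin (28 mm) in 28–29 mm ⇒ I
Meropenem (15 mm) ≥ 15 mm — S
Ertapenem 13 mm: ≥ 13 mm → Susceptible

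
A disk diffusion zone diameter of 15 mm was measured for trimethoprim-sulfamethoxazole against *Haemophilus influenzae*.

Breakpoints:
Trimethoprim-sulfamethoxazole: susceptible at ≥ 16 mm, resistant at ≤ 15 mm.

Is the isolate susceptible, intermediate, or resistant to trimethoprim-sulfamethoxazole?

Resistant

Trimethoprim-sulfamethoxazole 15 mm: ≤ 15 mm — Resistant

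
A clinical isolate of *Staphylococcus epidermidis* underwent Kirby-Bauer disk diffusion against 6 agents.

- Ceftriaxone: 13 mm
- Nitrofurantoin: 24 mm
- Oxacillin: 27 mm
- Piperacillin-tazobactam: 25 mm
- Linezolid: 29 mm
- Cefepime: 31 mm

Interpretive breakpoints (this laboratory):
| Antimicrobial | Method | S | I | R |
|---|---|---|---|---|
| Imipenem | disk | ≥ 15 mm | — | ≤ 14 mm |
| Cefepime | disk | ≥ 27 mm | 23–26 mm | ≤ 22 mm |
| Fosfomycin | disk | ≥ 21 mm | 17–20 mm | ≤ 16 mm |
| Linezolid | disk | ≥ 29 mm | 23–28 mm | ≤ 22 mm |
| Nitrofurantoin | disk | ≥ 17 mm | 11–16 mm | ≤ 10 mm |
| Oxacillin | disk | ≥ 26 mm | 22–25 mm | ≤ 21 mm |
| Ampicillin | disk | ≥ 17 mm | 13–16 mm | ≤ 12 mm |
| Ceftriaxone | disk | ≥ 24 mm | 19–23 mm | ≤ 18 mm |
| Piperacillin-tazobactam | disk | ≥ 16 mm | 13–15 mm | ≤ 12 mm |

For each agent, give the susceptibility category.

R, S, S, S, S, S

Ceftriaxone 13 mm: ≤ 18 mm — Resistant
Nitrofurantoin 24 mm: ≥ 17 mm → susceptible
Oxacillin: 27 mm is ≥ 26 mm — S
Piperacillin-tazobactam 25 mm: ≥ 16 mm — S
Linezolid 29 mm: ≥ 29 mm ⇒ susceptible
Cefepime: 31 mm is ≥ 27 mm → Susceptible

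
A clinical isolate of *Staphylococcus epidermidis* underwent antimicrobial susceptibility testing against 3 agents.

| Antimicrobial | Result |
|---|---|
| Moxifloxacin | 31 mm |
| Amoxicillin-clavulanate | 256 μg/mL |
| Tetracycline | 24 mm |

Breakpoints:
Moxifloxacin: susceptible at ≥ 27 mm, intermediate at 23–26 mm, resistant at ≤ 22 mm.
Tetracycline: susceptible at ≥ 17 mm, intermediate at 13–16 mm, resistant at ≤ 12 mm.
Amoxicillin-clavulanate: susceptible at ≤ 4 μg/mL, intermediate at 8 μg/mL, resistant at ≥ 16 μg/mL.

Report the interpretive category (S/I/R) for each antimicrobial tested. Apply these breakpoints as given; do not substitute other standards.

S, R, S

Moxifloxacin (31 mm) ≥ 27 mm — Susceptible
Amoxicillin-clavulanate: 256 μg/mL is ≥ 16 μg/mL → Resistant
Tetracycline: 24 mm is ≥ 17 mm → S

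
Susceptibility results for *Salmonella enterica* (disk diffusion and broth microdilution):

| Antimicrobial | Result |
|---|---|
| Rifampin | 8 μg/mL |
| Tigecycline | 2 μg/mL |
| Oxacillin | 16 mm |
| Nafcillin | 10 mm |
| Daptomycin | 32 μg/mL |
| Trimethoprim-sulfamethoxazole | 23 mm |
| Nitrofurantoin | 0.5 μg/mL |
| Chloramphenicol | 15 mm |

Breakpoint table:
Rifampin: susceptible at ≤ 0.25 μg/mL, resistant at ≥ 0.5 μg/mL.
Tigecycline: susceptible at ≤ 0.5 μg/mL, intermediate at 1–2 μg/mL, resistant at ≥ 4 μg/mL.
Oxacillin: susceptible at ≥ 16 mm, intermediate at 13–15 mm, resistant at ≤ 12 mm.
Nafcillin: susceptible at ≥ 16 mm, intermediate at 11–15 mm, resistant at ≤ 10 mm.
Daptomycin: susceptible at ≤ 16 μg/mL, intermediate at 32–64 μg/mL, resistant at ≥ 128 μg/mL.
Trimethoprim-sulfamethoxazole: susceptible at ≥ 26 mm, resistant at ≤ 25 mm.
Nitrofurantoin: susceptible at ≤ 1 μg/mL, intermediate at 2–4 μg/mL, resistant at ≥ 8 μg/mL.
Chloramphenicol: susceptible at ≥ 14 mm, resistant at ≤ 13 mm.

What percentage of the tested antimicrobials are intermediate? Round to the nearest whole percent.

Rifampin 8 μg/mL: ≥ 0.5 μg/mL — R
Tigecycline 2 μg/mL: in 1–2 μg/mL ⇒ Intermediate
Oxacillin 16 mm: ≥ 16 mm → Susceptible
Nafcillin 10 mm: ≤ 10 mm ⇒ Resistant
Daptomycin (32 μg/mL) in 32–64 μg/mL → intermediate
Trimethoprim-sulfamethoxazole 23 mm: ≤ 25 mm — R
Nitrofurantoin: 0.5 μg/mL is ≤ 1 μg/mL ⇒ susceptible
Chloramphenicol: 15 mm is ≥ 14 mm — Susceptible
Intermediate: 2/8

25%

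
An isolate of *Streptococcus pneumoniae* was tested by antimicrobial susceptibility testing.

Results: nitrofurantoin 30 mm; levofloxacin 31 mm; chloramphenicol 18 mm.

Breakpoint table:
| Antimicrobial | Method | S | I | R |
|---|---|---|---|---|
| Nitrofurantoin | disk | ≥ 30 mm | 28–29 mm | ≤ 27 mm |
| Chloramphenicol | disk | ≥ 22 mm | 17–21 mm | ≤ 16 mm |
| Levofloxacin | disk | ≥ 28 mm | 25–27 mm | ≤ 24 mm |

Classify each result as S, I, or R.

Nitrofurantoin: 30 mm is ≥ 30 mm → S
Levofloxacin 31 mm: ≥ 28 mm — S
Chloramphenicol (18 mm) in 17–21 mm ⇒ Intermediate

S, S, I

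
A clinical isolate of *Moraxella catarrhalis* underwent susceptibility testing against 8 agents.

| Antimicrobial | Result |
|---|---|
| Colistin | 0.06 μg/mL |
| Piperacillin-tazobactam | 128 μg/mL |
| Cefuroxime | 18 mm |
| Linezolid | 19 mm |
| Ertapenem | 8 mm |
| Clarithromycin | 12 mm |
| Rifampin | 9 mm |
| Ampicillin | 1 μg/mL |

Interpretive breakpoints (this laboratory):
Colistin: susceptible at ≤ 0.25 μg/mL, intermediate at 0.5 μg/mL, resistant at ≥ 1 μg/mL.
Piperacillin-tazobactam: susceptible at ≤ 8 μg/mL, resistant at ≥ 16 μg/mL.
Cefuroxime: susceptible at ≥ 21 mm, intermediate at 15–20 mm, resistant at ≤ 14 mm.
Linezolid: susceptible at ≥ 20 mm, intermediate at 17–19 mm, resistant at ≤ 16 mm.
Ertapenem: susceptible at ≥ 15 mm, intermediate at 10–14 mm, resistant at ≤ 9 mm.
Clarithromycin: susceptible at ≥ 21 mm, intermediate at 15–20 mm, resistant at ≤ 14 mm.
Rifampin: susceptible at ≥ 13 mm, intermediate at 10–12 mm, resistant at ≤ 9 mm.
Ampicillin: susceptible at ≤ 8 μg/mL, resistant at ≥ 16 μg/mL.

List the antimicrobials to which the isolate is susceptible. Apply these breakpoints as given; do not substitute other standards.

Colistin 0.06 μg/mL: ≤ 0.25 μg/mL — susceptible
Piperacillin-tazobactam: 128 μg/mL is ≥ 16 μg/mL — resistant
Cefuroxime (18 mm) in 15–20 mm → I
Linezolid 19 mm: in 17–19 mm ⇒ Intermediate
Ertapenem: 8 mm is ≤ 9 mm — resistant
Clarithromycin 12 mm: ≤ 14 mm → Resistant
Rifampin: 9 mm is ≤ 9 mm — resistant
Ampicillin (1 μg/mL) ≤ 8 μg/mL ⇒ Susceptible

colistin, ampicillin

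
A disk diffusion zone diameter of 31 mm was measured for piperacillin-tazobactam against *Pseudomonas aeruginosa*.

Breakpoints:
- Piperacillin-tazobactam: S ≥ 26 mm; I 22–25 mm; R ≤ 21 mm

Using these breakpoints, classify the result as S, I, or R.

Piperacillin-tazobactam: 31 mm is ≥ 26 mm → S

S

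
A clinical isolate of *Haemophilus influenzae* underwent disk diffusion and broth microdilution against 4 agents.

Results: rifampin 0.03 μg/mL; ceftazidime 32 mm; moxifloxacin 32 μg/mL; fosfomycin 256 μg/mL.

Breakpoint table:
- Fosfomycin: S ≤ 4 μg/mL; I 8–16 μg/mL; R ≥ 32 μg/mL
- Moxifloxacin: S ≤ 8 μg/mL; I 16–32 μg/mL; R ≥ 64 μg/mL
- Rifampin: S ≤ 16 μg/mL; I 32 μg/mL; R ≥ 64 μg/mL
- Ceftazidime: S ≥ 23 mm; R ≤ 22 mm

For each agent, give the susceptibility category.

S, S, I, R

Rifampin 0.03 μg/mL: ≤ 16 μg/mL → Susceptible
Ceftazidime 32 mm: ≥ 23 mm → susceptible
Moxifloxacin: 32 μg/mL is in 16–32 μg/mL → Intermediate
Fosfomycin: 256 μg/mL is ≥ 32 μg/mL — R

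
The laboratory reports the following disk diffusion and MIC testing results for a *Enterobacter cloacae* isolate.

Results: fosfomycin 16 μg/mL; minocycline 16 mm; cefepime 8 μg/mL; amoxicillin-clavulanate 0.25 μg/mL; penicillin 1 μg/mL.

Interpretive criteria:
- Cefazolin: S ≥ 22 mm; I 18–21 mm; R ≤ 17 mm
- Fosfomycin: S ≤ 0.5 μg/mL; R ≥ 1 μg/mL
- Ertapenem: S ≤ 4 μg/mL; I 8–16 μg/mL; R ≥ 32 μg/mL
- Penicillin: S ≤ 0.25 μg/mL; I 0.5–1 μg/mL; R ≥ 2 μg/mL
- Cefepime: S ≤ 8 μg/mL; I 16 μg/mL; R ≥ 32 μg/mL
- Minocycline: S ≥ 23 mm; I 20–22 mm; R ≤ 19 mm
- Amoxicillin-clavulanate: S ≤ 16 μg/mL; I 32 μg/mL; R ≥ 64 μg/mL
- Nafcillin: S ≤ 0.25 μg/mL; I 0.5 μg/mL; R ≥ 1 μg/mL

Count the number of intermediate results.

1

Fosfomycin: 16 μg/mL is ≥ 1 μg/mL → R
Minocycline: 16 mm is ≤ 19 mm ⇒ resistant
Cefepime 8 μg/mL: ≤ 8 μg/mL — Susceptible
Amoxicillin-clavulanate (0.25 μg/mL) ≤ 16 μg/mL → S
Penicillin (1 μg/mL) in 0.5–1 μg/mL → Intermediate
Intermediate: 1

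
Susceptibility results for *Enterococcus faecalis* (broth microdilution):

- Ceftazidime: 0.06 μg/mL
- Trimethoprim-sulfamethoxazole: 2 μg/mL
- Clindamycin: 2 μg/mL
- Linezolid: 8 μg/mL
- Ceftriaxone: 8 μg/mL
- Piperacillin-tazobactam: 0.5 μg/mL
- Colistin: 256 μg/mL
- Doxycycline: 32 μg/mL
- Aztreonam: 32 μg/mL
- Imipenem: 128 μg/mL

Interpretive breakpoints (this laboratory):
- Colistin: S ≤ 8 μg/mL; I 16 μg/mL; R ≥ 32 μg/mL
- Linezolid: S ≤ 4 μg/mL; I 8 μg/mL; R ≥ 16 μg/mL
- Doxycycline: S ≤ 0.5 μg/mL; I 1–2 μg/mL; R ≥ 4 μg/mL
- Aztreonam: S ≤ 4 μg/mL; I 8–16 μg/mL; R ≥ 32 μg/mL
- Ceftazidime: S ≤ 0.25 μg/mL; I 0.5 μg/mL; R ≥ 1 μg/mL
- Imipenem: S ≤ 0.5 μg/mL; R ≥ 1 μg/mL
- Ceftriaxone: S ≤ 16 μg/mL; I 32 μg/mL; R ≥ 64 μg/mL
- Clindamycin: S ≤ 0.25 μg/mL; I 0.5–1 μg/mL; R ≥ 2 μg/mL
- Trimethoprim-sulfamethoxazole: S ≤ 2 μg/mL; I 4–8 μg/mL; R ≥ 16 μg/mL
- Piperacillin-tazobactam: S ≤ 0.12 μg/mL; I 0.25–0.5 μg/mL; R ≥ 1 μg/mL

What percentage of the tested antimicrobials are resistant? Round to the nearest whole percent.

Ceftazidime: 0.06 μg/mL is ≤ 0.25 μg/mL ⇒ Susceptible
Trimethoprim-sulfamethoxazole (2 μg/mL) ≤ 2 μg/mL → S
Clindamycin (2 μg/mL) ≥ 2 μg/mL ⇒ R
Linezolid 8 μg/mL: = 8 μg/mL ⇒ intermediate
Ceftriaxone: 8 μg/mL is ≤ 16 μg/mL ⇒ Susceptible
Piperacillin-tazobactam (0.5 μg/mL) in 0.25–0.5 μg/mL ⇒ intermediate
Colistin: 256 μg/mL is ≥ 32 μg/mL ⇒ Resistant
Doxycycline (32 μg/mL) ≥ 4 μg/mL ⇒ Resistant
Aztreonam: 32 μg/mL is ≥ 32 μg/mL ⇒ R
Imipenem (128 μg/mL) ≥ 1 μg/mL — resistant
Resistant: 5/10

50%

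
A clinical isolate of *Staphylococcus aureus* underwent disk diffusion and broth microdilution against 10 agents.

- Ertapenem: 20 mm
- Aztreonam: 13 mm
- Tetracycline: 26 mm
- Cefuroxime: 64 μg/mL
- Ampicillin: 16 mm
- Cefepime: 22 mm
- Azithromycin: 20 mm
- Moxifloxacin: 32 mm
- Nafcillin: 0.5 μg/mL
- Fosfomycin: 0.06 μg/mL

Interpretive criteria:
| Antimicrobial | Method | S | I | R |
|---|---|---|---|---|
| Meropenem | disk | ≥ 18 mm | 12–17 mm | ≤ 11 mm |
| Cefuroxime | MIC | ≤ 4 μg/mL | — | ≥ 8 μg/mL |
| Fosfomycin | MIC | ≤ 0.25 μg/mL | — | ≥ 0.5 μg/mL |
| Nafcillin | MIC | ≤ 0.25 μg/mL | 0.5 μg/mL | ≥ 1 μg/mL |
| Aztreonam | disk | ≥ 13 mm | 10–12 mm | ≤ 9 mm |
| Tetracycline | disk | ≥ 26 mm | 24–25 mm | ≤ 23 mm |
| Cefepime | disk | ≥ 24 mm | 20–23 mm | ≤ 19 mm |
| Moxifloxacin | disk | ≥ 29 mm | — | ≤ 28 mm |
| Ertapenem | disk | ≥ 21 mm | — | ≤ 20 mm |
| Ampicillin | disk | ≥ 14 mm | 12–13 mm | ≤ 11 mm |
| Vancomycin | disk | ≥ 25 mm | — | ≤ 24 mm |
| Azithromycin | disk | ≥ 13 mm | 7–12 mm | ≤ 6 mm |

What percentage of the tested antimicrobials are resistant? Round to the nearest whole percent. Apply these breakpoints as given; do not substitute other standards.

Ertapenem (20 mm) ≤ 20 mm — resistant
Aztreonam 13 mm: ≥ 13 mm → S
Tetracycline 26 mm: ≥ 26 mm — S
Cefuroxime: 64 μg/mL is ≥ 8 μg/mL → resistant
Ampicillin 16 mm: ≥ 14 mm — Susceptible
Cefepime: 22 mm is in 20–23 mm ⇒ Intermediate
Azithromycin (20 mm) ≥ 13 mm ⇒ Susceptible
Moxifloxacin: 32 mm is ≥ 29 mm → S
Nafcillin (0.5 μg/mL) = 0.5 μg/mL — Intermediate
Fosfomycin (0.06 μg/mL) ≤ 0.25 μg/mL → susceptible
Resistant: 2/10

20%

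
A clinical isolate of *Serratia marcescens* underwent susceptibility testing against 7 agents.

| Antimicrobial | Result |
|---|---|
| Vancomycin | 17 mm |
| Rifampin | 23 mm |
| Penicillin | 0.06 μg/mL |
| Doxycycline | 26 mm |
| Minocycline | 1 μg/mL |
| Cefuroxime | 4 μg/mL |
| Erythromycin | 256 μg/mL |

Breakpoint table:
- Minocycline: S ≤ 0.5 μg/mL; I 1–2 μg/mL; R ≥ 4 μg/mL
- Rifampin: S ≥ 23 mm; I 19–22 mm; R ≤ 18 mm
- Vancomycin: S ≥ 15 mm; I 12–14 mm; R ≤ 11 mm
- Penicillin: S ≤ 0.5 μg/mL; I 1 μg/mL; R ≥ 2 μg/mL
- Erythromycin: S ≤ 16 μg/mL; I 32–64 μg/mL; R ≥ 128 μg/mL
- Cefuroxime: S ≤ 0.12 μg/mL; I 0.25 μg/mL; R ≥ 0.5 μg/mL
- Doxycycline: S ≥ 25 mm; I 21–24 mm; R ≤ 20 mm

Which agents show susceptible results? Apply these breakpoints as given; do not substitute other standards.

vancomycin, rifampin, penicillin, doxycycline

Vancomycin 17 mm: ≥ 15 mm — susceptible
Rifampin (23 mm) ≥ 23 mm ⇒ Susceptible
Penicillin: 0.06 μg/mL is ≤ 0.5 μg/mL → S
Doxycycline: 26 mm is ≥ 25 mm → susceptible
Minocycline: 1 μg/mL is in 1–2 μg/mL ⇒ intermediate
Cefuroxime 4 μg/mL: ≥ 0.5 μg/mL → resistant
Erythromycin 256 μg/mL: ≥ 128 μg/mL ⇒ R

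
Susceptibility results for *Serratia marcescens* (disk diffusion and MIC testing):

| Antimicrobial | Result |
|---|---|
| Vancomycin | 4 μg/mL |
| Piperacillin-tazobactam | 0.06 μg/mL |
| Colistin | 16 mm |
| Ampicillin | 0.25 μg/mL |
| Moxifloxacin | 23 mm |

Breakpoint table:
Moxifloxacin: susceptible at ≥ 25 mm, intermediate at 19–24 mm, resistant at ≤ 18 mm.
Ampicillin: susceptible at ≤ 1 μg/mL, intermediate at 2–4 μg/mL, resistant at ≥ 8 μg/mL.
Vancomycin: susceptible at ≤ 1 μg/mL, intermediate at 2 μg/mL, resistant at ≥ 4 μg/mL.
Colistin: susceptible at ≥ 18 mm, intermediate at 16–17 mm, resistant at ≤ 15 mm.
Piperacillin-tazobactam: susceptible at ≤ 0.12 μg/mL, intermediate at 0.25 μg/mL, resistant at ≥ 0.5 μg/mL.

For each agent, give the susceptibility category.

R, S, I, S, I

Vancomycin (4 μg/mL) ≥ 4 μg/mL ⇒ resistant
Piperacillin-tazobactam: 0.06 μg/mL is ≤ 0.12 μg/mL → S
Colistin 16 mm: in 16–17 mm — intermediate
Ampicillin: 0.25 μg/mL is ≤ 1 μg/mL ⇒ S
Moxifloxacin: 23 mm is in 19–24 mm — intermediate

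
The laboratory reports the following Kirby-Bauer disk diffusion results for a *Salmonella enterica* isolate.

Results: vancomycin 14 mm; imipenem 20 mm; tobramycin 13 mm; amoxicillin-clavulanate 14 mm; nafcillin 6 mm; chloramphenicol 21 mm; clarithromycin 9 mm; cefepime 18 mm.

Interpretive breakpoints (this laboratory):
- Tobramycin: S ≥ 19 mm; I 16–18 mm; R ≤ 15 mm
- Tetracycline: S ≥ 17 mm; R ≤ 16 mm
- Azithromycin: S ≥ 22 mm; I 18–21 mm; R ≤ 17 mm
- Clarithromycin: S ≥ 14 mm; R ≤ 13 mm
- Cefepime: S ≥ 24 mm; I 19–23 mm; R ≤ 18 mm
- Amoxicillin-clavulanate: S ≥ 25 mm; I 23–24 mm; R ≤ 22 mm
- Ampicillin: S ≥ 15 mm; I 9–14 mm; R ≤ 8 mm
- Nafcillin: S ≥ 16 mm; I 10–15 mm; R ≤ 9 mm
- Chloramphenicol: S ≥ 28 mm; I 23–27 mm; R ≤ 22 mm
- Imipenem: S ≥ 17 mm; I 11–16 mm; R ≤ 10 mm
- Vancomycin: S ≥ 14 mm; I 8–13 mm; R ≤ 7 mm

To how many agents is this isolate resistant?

Vancomycin (14 mm) ≥ 14 mm → susceptible
Imipenem (20 mm) ≥ 17 mm — S
Tobramycin: 13 mm is ≤ 15 mm — Resistant
Amoxicillin-clavulanate (14 mm) ≤ 22 mm ⇒ R
Nafcillin 6 mm: ≤ 9 mm — R
Chloramphenicol 21 mm: ≤ 22 mm → R
Clarithromycin (9 mm) ≤ 13 mm — Resistant
Cefepime (18 mm) ≤ 18 mm ⇒ R
Resistant: 6

6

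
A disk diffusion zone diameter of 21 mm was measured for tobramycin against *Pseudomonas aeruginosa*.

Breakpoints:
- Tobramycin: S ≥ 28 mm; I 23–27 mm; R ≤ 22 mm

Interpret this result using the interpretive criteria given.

Resistant

Tobramycin (21 mm) ≤ 22 mm — R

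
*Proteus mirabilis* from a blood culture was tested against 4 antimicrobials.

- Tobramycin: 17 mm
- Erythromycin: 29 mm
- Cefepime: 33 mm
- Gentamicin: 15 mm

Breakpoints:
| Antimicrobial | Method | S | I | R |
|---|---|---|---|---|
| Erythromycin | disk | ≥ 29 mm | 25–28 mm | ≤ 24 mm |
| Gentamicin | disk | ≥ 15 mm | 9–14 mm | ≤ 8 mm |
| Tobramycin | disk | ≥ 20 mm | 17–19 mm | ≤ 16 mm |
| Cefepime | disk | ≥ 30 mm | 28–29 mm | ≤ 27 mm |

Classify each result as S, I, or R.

I, S, S, S

Tobramycin 17 mm: in 17–19 mm — Intermediate
Erythromycin 29 mm: ≥ 29 mm — Susceptible
Cefepime: 33 mm is ≥ 30 mm ⇒ susceptible
Gentamicin 15 mm: ≥ 15 mm → Susceptible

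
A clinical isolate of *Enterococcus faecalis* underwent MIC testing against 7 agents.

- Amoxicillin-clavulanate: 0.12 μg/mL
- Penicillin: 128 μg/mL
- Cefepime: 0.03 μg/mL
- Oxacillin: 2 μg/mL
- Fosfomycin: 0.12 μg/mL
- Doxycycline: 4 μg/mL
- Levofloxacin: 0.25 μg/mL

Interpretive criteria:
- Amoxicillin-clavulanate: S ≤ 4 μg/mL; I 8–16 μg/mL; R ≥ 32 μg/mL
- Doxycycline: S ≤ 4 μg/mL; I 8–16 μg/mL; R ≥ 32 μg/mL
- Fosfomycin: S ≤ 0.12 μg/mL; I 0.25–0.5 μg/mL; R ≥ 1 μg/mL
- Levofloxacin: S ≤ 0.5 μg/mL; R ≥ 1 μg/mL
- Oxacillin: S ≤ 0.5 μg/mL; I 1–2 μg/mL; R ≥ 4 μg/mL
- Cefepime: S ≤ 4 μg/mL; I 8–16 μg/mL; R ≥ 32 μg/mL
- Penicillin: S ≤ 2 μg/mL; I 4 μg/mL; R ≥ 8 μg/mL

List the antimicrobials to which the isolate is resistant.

penicillin

Amoxicillin-clavulanate: 0.12 μg/mL is ≤ 4 μg/mL → susceptible
Penicillin 128 μg/mL: ≥ 8 μg/mL — R
Cefepime 0.03 μg/mL: ≤ 4 μg/mL → S
Oxacillin 2 μg/mL: in 1–2 μg/mL → Intermediate
Fosfomycin: 0.12 μg/mL is ≤ 0.12 μg/mL → S
Doxycycline 4 μg/mL: ≤ 4 μg/mL — susceptible
Levofloxacin (0.25 μg/mL) ≤ 0.5 μg/mL — susceptible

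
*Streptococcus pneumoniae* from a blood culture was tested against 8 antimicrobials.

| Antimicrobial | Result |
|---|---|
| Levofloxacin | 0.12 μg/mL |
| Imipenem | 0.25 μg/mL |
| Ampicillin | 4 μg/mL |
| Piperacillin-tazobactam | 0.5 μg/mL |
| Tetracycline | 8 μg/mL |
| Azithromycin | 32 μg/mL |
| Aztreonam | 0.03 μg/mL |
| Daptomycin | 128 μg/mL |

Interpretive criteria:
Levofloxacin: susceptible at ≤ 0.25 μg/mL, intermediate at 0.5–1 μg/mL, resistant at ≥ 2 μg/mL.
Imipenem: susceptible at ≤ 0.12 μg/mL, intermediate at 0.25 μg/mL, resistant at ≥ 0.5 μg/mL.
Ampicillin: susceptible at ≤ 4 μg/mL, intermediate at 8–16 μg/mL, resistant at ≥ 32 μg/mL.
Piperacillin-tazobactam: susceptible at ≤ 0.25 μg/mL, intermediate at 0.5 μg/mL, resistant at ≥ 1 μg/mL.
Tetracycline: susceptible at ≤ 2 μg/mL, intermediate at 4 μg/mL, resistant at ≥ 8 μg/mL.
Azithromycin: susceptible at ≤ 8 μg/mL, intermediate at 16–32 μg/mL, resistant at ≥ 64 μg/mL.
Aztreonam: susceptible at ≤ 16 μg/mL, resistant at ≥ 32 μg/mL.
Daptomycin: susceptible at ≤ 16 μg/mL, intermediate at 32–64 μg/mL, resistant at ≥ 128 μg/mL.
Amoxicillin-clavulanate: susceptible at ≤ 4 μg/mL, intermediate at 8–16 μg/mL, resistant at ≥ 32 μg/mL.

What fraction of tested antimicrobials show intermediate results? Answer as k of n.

3 of 8

Levofloxacin: 0.12 μg/mL is ≤ 0.25 μg/mL — Susceptible
Imipenem: 0.25 μg/mL is = 0.25 μg/mL → intermediate
Ampicillin 4 μg/mL: ≤ 4 μg/mL ⇒ S
Piperacillin-tazobactam: 0.5 μg/mL is = 0.5 μg/mL → Intermediate
Tetracycline 8 μg/mL: ≥ 8 μg/mL — resistant
Azithromycin 32 μg/mL: in 16–32 μg/mL — Intermediate
Aztreonam 0.03 μg/mL: ≤ 16 μg/mL → S
Daptomycin (128 μg/mL) ≥ 128 μg/mL → Resistant
Intermediate: 3/8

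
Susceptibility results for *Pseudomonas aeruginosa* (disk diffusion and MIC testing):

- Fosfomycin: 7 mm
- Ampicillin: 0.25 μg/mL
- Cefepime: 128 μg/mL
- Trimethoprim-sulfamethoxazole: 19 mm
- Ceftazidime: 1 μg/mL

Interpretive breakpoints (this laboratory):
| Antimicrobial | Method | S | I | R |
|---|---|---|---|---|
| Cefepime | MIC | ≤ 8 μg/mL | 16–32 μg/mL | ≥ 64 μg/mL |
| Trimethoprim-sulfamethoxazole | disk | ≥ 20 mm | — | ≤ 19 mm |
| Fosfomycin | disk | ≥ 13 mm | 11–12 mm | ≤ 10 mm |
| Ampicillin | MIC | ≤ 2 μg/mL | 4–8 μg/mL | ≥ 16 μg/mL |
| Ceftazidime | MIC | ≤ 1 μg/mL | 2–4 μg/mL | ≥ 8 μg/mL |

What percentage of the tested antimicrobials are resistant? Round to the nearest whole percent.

60%

Fosfomycin: 7 mm is ≤ 10 mm → R
Ampicillin (0.25 μg/mL) ≤ 2 μg/mL ⇒ Susceptible
Cefepime 128 μg/mL: ≥ 64 μg/mL — R
Trimethoprim-sulfamethoxazole (19 mm) ≤ 19 mm ⇒ Resistant
Ceftazidime: 1 μg/mL is ≤ 1 μg/mL — Susceptible
Resistant: 3/5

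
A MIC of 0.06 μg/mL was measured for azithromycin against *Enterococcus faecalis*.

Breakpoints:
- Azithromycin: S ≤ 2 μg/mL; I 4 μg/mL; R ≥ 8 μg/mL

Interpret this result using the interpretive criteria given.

Susceptible

Azithromycin: 0.06 μg/mL is ≤ 2 μg/mL — Susceptible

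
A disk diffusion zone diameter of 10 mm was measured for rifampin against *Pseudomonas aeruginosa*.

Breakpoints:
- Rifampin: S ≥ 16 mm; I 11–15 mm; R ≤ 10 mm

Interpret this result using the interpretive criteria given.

Resistant

Rifampin 10 mm: ≤ 10 mm — resistant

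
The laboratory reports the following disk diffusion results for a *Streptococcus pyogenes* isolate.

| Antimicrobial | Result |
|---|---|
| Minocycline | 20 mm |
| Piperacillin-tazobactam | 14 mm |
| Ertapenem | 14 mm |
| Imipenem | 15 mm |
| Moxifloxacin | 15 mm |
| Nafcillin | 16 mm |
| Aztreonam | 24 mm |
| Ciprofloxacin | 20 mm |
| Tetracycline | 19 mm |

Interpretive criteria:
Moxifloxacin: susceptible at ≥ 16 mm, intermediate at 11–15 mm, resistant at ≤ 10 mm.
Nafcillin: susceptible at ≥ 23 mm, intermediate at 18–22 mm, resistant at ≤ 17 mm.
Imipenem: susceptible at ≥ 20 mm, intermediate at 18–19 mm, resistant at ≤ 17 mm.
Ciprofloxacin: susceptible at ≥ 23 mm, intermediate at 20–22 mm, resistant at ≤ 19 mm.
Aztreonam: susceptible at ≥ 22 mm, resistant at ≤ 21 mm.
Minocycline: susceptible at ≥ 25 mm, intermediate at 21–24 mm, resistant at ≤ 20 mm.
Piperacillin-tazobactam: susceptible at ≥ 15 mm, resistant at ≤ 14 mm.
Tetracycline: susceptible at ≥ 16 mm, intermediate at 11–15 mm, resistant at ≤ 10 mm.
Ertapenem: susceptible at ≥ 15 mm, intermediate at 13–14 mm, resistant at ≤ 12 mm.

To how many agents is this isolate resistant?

Minocycline (20 mm) ≤ 20 mm ⇒ Resistant
Piperacillin-tazobactam 14 mm: ≤ 14 mm ⇒ Resistant
Ertapenem (14 mm) in 13–14 mm — I
Imipenem (15 mm) ≤ 17 mm ⇒ Resistant
Moxifloxacin (15 mm) in 11–15 mm ⇒ Intermediate
Nafcillin: 16 mm is ≤ 17 mm ⇒ resistant
Aztreonam (24 mm) ≥ 22 mm — Susceptible
Ciprofloxacin 20 mm: in 20–22 mm — intermediate
Tetracycline (19 mm) ≥ 16 mm — susceptible
Resistant: 4

4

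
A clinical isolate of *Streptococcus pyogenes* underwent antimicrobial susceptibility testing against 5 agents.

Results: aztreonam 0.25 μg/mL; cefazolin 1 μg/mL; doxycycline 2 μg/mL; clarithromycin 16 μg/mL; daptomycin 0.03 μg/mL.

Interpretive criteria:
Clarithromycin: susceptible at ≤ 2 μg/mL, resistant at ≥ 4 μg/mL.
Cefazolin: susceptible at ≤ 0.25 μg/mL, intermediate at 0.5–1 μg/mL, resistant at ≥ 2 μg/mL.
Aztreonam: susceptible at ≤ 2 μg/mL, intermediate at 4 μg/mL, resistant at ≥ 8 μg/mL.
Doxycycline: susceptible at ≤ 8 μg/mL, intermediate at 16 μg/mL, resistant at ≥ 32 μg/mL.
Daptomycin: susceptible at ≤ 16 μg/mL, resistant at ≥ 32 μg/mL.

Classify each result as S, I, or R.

Aztreonam (0.25 μg/mL) ≤ 2 μg/mL ⇒ susceptible
Cefazolin (1 μg/mL) in 0.5–1 μg/mL — I
Doxycycline 2 μg/mL: ≤ 8 μg/mL → S
Clarithromycin 16 μg/mL: ≥ 4 μg/mL — R
Daptomycin: 0.03 μg/mL is ≤ 16 μg/mL → S

S, I, S, R, S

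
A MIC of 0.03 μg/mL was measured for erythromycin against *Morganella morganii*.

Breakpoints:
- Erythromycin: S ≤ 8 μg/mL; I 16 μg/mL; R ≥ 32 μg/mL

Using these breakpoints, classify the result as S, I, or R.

Erythromycin (0.03 μg/mL) ≤ 8 μg/mL → susceptible

S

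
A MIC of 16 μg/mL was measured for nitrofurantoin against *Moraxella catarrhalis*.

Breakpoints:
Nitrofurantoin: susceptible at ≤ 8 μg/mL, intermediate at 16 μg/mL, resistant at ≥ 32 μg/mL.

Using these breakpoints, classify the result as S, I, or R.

I

Nitrofurantoin 16 μg/mL: = 16 μg/mL ⇒ intermediate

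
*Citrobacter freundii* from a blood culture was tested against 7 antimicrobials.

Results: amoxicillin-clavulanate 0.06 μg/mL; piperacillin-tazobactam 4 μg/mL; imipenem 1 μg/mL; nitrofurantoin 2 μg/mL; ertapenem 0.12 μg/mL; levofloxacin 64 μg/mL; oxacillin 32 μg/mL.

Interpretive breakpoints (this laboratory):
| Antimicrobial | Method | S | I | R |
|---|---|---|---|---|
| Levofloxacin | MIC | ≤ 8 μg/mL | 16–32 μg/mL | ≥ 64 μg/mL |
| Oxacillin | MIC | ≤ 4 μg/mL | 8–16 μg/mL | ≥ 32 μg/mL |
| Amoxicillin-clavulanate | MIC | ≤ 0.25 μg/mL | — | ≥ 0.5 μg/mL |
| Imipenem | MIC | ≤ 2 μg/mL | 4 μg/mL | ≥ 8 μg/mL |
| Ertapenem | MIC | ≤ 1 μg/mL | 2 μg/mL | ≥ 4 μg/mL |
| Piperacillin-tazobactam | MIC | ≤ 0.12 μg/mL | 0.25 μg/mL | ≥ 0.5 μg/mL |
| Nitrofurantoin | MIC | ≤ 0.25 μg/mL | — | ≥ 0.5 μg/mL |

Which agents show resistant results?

Amoxicillin-clavulanate (0.06 μg/mL) ≤ 0.25 μg/mL ⇒ susceptible
Piperacillin-tazobactam (4 μg/mL) ≥ 0.5 μg/mL → R
Imipenem: 1 μg/mL is ≤ 2 μg/mL ⇒ Susceptible
Nitrofurantoin (2 μg/mL) ≥ 0.5 μg/mL — Resistant
Ertapenem (0.12 μg/mL) ≤ 1 μg/mL → susceptible
Levofloxacin 64 μg/mL: ≥ 64 μg/mL → Resistant
Oxacillin 32 μg/mL: ≥ 32 μg/mL ⇒ Resistant

piperacillin-tazobactam, nitrofurantoin, levofloxacin, oxacillin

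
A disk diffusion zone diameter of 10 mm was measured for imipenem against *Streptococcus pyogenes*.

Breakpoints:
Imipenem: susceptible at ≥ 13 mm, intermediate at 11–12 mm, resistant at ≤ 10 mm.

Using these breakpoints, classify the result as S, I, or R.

Imipenem: 10 mm is ≤ 10 mm ⇒ Resistant

R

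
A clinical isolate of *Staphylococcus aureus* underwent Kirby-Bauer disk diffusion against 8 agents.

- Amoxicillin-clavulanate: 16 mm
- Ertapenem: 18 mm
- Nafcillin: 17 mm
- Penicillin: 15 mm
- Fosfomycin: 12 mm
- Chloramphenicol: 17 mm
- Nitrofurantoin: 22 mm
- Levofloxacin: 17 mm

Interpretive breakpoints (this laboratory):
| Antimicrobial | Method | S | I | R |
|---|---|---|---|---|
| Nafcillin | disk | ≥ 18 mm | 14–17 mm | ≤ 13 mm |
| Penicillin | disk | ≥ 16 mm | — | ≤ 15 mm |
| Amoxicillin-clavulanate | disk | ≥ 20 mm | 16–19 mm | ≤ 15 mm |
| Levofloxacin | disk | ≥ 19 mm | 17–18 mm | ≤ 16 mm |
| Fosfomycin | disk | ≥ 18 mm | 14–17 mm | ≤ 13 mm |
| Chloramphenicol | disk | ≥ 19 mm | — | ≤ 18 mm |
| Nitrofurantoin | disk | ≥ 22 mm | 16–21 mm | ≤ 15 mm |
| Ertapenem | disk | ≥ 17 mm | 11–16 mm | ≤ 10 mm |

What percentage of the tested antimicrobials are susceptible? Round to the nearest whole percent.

25%

Amoxicillin-clavulanate: 16 mm is in 16–19 mm — I
Ertapenem 18 mm: ≥ 17 mm — Susceptible
Nafcillin (17 mm) in 14–17 mm → I
Penicillin: 15 mm is ≤ 15 mm — Resistant
Fosfomycin 12 mm: ≤ 13 mm → resistant
Chloramphenicol 17 mm: ≤ 18 mm — Resistant
Nitrofurantoin: 22 mm is ≥ 22 mm → S
Levofloxacin (17 mm) in 17–18 mm ⇒ Intermediate
Susceptible: 2/8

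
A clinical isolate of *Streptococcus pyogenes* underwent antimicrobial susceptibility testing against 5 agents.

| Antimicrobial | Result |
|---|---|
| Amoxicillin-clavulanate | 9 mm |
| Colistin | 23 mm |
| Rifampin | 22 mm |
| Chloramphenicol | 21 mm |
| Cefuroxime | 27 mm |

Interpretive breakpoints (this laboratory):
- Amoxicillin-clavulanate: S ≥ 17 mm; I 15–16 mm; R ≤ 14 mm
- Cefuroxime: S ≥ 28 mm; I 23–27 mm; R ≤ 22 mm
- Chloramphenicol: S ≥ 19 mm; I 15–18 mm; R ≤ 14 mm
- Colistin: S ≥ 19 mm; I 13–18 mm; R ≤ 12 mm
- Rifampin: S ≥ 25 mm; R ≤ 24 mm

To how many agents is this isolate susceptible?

2

Amoxicillin-clavulanate 9 mm: ≤ 14 mm → resistant
Colistin: 23 mm is ≥ 19 mm ⇒ Susceptible
Rifampin: 22 mm is ≤ 24 mm → Resistant
Chloramphenicol: 21 mm is ≥ 19 mm → susceptible
Cefuroxime: 27 mm is in 23–27 mm ⇒ Intermediate
Susceptible: 2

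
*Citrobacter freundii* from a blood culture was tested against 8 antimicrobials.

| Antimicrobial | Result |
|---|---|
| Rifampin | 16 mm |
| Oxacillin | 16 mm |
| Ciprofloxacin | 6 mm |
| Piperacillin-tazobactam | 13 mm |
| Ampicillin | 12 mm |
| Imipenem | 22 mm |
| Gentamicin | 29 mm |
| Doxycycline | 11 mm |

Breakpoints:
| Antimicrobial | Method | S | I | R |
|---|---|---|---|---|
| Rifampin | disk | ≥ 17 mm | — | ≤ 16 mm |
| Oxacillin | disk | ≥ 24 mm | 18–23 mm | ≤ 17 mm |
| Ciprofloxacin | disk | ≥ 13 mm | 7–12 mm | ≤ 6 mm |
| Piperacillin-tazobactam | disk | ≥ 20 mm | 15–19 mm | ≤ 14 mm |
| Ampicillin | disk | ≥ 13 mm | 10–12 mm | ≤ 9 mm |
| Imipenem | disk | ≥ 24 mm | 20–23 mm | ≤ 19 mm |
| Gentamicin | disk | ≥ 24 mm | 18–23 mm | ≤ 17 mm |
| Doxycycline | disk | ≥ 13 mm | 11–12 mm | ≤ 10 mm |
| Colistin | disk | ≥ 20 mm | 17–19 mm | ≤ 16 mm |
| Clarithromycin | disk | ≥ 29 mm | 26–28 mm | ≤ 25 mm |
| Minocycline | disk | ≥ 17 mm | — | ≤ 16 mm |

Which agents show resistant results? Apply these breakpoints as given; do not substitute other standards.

Rifampin: 16 mm is ≤ 16 mm → resistant
Oxacillin 16 mm: ≤ 17 mm → R
Ciprofloxacin: 6 mm is ≤ 6 mm ⇒ resistant
Piperacillin-tazobactam: 13 mm is ≤ 14 mm ⇒ resistant
Ampicillin: 12 mm is in 10–12 mm ⇒ I
Imipenem (22 mm) in 20–23 mm → I
Gentamicin (29 mm) ≥ 24 mm → S
Doxycycline 11 mm: in 11–12 mm — Intermediate

rifampin, oxacillin, ciprofloxacin, piperacillin-tazobactam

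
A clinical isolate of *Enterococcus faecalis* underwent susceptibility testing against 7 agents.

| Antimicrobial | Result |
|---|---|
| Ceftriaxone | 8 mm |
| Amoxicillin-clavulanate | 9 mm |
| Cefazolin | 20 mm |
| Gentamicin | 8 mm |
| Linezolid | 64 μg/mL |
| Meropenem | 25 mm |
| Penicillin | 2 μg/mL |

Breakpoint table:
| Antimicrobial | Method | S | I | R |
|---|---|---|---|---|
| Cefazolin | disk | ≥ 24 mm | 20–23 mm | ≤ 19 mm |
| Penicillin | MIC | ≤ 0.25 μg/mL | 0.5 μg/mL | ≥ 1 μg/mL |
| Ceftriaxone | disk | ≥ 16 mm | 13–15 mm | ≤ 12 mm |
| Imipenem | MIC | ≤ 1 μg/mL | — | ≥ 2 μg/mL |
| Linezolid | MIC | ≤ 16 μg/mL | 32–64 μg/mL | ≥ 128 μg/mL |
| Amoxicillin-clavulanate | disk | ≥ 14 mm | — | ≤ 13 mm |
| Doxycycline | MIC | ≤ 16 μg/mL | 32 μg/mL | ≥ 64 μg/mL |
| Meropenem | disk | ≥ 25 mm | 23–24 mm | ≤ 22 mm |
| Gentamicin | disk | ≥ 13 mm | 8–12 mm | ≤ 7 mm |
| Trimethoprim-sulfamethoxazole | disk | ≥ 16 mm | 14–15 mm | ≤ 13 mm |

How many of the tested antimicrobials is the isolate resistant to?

Ceftriaxone: 8 mm is ≤ 12 mm — resistant
Amoxicillin-clavulanate (9 mm) ≤ 13 mm — R
Cefazolin 20 mm: in 20–23 mm — I
Gentamicin: 8 mm is in 8–12 mm → Intermediate
Linezolid: 64 μg/mL is in 32–64 μg/mL → intermediate
Meropenem: 25 mm is ≥ 25 mm ⇒ Susceptible
Penicillin 2 μg/mL: ≥ 1 μg/mL → R
Resistant: 3

3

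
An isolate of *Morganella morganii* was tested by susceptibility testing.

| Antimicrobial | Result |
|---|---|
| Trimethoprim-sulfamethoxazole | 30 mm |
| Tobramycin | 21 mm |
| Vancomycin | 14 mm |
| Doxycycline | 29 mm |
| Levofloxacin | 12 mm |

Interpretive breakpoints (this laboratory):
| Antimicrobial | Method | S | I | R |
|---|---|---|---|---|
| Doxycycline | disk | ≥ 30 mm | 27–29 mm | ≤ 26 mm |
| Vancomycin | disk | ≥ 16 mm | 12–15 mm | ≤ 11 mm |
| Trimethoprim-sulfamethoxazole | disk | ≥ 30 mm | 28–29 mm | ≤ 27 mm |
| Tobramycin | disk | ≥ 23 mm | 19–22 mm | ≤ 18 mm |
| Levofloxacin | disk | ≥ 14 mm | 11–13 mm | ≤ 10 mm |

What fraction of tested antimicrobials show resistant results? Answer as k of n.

Trimethoprim-sulfamethoxazole: 30 mm is ≥ 30 mm ⇒ S
Tobramycin 21 mm: in 19–22 mm — Intermediate
Vancomycin 14 mm: in 12–15 mm ⇒ intermediate
Doxycycline 29 mm: in 27–29 mm → intermediate
Levofloxacin 12 mm: in 11–13 mm → intermediate
Resistant: 0/5

0 of 5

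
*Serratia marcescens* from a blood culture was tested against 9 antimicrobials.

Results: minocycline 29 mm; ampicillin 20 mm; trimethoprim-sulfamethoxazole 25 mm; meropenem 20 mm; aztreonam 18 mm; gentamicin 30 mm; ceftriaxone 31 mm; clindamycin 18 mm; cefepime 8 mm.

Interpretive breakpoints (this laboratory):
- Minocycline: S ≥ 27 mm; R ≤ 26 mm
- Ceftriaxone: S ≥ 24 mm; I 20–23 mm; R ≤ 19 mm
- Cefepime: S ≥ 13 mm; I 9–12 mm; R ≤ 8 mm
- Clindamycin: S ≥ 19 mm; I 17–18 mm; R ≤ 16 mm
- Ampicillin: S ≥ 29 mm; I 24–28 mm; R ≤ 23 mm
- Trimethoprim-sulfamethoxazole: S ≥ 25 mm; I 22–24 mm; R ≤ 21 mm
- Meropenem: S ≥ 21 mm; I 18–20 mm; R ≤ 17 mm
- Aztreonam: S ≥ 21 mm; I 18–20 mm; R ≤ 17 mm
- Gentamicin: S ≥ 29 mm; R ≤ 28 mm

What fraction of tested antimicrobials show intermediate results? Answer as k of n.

3 of 9

Minocycline (29 mm) ≥ 27 mm ⇒ S
Ampicillin (20 mm) ≤ 23 mm ⇒ Resistant
Trimethoprim-sulfamethoxazole (25 mm) ≥ 25 mm — susceptible
Meropenem (20 mm) in 18–20 mm ⇒ I
Aztreonam 18 mm: in 18–20 mm — intermediate
Gentamicin 30 mm: ≥ 29 mm — susceptible
Ceftriaxone: 31 mm is ≥ 24 mm ⇒ Susceptible
Clindamycin 18 mm: in 17–18 mm — Intermediate
Cefepime: 8 mm is ≤ 8 mm ⇒ Resistant
Intermediate: 3/9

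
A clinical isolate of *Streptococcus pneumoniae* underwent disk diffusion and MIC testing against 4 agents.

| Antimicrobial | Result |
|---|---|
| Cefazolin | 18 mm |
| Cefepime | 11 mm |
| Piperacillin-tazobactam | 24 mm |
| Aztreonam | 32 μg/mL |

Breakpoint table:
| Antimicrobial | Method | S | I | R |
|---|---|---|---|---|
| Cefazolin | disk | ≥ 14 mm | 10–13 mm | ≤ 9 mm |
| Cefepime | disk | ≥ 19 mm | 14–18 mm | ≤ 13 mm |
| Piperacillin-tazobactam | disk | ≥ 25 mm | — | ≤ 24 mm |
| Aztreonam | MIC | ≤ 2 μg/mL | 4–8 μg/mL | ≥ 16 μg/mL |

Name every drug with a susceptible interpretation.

cefazolin

Cefazolin (18 mm) ≥ 14 mm ⇒ S
Cefepime 11 mm: ≤ 13 mm — Resistant
Piperacillin-tazobactam 24 mm: ≤ 24 mm ⇒ R
Aztreonam 32 μg/mL: ≥ 16 μg/mL — R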